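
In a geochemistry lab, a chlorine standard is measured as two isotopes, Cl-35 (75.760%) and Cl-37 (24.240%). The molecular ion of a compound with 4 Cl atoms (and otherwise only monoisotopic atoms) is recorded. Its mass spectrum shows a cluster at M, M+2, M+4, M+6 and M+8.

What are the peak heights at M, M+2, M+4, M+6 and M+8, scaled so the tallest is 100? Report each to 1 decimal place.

78.1 : 100.0 : 48.0 : 10.2 : 0.8

The 4 Cl atoms are independent, so intensities follow the terms of (0.75760 + 0.24240)^4.
P(M) = 0.75760^4 = 0.329428
P(M+2) = 4 × 0.75760^3 × 0.24240^1 = 0.421612
P(M+4) = 6 × 0.75760^2 × 0.24240^2 = 0.202347
P(M+6) = 4 × 0.75760^1 × 0.24240^3 = 0.043162
P(M+8) = 0.24240^4 = 0.003452
The M+2 peak is largest (0.421612); scaling to 100 gives 78.1 : 100.0 : 48.0 : 10.2 : 0.8.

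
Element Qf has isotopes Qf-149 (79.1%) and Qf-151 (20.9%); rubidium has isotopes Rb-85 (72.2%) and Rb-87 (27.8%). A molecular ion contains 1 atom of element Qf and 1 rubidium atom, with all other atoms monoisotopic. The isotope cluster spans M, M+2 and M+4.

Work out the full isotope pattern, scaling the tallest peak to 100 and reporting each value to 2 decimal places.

Element Qf pattern (n=1): 0.7910 : 0.2090
Rubidium pattern (n=1): 0.7220 : 0.2780
Convolve the two distributions (both contribute in 2-u steps):
  M: 0.7910×0.7220 = 0.571102
  M+2: 0.7910×0.2780 + 0.2090×0.7220 = 0.370796
  M+4: 0.2090×0.2780 = 0.058102
Scale to base peak (0.571102) = 100: 100.00 : 64.93 : 10.17

100.00 : 64.93 : 10.17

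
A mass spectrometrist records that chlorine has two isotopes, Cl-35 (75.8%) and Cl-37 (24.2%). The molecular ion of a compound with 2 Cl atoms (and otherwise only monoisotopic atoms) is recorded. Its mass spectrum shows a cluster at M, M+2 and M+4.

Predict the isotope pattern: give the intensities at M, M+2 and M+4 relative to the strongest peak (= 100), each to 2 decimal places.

100.00 : 63.85 : 10.19

Expanding (0.758 + 0.242)^2:
P(M) = 0.758^2 = 0.574564
P(M+2) = 2 × 0.758^1 × 0.242^1 = 0.366872
P(M+4) = 0.242^2 = 0.058564
The M peak is largest (0.574564); scaling to 100 gives 100.00 : 63.85 : 10.19.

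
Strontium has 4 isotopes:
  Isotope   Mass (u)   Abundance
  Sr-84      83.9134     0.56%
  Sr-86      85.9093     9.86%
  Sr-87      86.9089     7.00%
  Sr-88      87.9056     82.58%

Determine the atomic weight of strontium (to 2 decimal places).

87.62 u

The abundance-weighted mean is 0.0056 × 83.9134 + 0.0986 × 85.9093 + 0.0700 × 86.9089 + 0.8258 × 87.9056
= 0.46992 + 8.47066 + 6.08362 + 72.59244 = 87.61664 u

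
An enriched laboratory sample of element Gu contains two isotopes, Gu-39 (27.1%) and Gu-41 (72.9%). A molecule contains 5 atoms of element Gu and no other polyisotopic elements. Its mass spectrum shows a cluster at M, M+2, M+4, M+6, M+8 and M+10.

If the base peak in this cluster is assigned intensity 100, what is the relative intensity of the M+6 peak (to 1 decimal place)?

74.3

Term probabilities: M 0.0015, M+2 0.0197, M+4 0.1058, M+6 0.2845, M+8 0.3827, M+10 0.2059. Base peak = M+8.
P(M+8) = C(5,4) × 0.271^1 × 0.729^4 = 5 × 0.2710 × 0.28242954 = 0.382692 (base)
P(M+6) = C(5,3) × 0.271^2 × 0.729^3 = 10 × 0.073441 × 0.38742049 = 0.284525
Relative intensity = 0.284525 / 0.382692 × 100 = 74.3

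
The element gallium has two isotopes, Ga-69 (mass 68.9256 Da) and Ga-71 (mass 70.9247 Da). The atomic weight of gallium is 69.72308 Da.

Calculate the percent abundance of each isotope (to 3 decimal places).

Let x be the fractional abundance of Ga-69; then Ga-71 has abundance 1 − x.
68.9256·x + 70.9247·(1 − x) = 69.72308
(68.9256 − 70.9247)·x = 69.72308 − 70.9247
x = -1.20162 / -1.9991 = 0.60108 → 60.108% Ga-69, 39.892% Ga-71.

Ga-69: 60.108%, Ga-71: 39.892%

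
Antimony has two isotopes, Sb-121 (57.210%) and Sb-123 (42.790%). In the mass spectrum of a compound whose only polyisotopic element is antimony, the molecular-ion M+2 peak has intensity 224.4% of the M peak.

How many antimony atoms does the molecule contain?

3

For n independent Sb atoms, I(M+2)/I(M) = n · (abundance Sb-123) / (abundance Sb-121) = n · 0.42790/0.57210.
n = 2.244 × 0.57210/0.42790 = 3.00 ≈ 3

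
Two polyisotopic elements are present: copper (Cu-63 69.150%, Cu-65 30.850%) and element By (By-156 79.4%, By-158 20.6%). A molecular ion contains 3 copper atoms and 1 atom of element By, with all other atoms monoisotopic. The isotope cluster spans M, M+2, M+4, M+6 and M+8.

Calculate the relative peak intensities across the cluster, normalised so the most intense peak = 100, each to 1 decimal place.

Copper pattern (n=3): 0.33065611 : 0.44254842 : 0.19743483 : 0.02936064
Element By pattern (n=1): 0.7940 : 0.2060
Convolve the two distributions (both contribute in 2-u steps):
  M: 0.33065611×0.7940 = 0.262541
  M+2: 0.33065611×0.2060 + 0.44254842×0.7940 = 0.419499
  M+4: 0.44254842×0.2060 + 0.19743483×0.7940 = 0.247928
  M+6: 0.19743483×0.2060 + 0.02936064×0.7940 = 0.063984
  M+8: 0.02936064×0.2060 = 0.006048
Scale to base peak (0.419499) = 100: 62.6 : 100.0 : 59.1 : 15.3 : 1.4

62.6 : 100.0 : 59.1 : 15.3 : 1.4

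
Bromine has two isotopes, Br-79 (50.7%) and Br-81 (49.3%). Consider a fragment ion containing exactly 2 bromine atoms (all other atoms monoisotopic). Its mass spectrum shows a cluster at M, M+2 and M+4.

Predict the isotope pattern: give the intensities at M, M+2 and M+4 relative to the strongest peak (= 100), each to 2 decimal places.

51.42 : 100.00 : 48.62

Each Br atom is independently Br-79 (p = 0.507) or Br-81 (q = 0.493); the cluster is the binomial expansion (p + q)^2.
P(M) = 0.507^2 = 0.257049
P(M+2) = 2 × 0.507^1 × 0.493^1 = 0.499902
P(M+4) = 0.493^2 = 0.243049
The M+2 peak is largest (0.499902); scaling to 100 gives 51.42 : 100.00 : 48.62.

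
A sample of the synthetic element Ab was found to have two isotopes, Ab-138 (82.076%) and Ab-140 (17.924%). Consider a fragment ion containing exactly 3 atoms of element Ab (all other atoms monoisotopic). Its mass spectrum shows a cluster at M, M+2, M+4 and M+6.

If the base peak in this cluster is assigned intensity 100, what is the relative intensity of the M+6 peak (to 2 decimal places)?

1.04

Term probabilities: M 0.5529, M+2 0.3622, M+4 0.0791, M+6 0.0058. Base peak = M.
P(M) = C(3,0) × 0.82076^3 × 0.17924^0 = 1 × 0.55290249 × 1.0000 = 0.552902 (base)
P(M+6) = C(3,3) × 0.82076^0 × 0.17924^3 = 1 × 1.0000 × 0.00575844 = 0.005758
Relative intensity = 0.005758 / 0.552902 × 100 = 1.04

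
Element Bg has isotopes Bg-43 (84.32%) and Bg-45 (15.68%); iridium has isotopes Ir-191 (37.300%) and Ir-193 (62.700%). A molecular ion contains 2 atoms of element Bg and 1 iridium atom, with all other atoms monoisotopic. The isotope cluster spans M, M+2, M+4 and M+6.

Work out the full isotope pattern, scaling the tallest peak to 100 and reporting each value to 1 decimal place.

Element Bg pattern (n=2): 0.71098624 : 0.26442752 : 0.02458624
Iridium pattern (n=1): 0.3730 : 0.6270
Convolve the two distributions (both contribute in 2-u steps):
  M: 0.71098624×0.3730 = 0.265198
  M+2: 0.71098624×0.6270 + 0.26442752×0.3730 = 0.544420
  M+4: 0.26442752×0.6270 + 0.02458624×0.3730 = 0.174967
  M+6: 0.02458624×0.6270 = 0.015416
Scale to base peak (0.544420) = 100: 48.7 : 100.0 : 32.1 : 2.8

48.7 : 100.0 : 32.1 : 2.8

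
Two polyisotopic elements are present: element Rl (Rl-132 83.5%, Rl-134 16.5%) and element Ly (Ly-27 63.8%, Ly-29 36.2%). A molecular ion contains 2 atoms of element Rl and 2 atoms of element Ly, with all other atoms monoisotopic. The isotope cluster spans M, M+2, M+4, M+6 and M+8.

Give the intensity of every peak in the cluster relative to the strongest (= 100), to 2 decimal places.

Element Rl pattern (n=2): 0.697225 : 0.27555 : 0.027225
Element Ly pattern (n=2): 0.407044 : 0.461912 : 0.131044
Convolve the two distributions (both contribute in 2-u steps):
  M: 0.697225×0.407044 = 0.283801
  M+2: 0.697225×0.461912 + 0.27555×0.407044 = 0.434218
  M+4: 0.697225×0.131044 + 0.27555×0.461912 + 0.027225×0.407044 = 0.229729
  M+6: 0.27555×0.131044 + 0.027225×0.461912 = 0.048685
  M+8: 0.027225×0.131044 = 0.003568
Scale to base peak (0.434218) = 100: 65.36 : 100.00 : 52.91 : 11.21 : 0.82

65.36 : 100.00 : 52.91 : 11.21 : 0.82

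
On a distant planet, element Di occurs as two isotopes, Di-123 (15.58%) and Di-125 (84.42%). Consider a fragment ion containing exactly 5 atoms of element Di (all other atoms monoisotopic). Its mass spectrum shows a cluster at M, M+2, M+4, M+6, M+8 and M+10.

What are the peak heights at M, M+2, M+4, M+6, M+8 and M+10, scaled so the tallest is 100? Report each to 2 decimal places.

0.02 : 0.58 : 6.29 : 34.06 : 92.28 : 100.00

Expanding (0.1558 + 0.8442)^5:
P(M) = 0.1558^5 = 0.000092
P(M+2) = 5 × 0.1558^4 × 0.8442^1 = 0.002487
P(M+4) = 10 × 0.1558^3 × 0.8442^2 = 0.026952
P(M+6) = 10 × 0.1558^2 × 0.8442^3 = 0.146040
P(M+8) = 5 × 0.1558^1 × 0.8442^4 = 0.395657
P(M+10) = 0.8442^5 = 0.428772
The M+10 peak is largest (0.428772); scaling to 100 gives 0.02 : 0.58 : 6.29 : 34.06 : 92.28 : 100.00.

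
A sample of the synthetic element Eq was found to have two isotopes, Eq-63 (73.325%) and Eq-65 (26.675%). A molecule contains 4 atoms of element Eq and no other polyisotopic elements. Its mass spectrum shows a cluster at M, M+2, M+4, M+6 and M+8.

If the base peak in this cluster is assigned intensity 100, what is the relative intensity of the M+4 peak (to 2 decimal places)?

(0.73325 + 0.26675)^4 gives M 0.2891, M+2 0.4206, M+4 0.2295, M+6 0.0557, M+8 0.0051; the largest is M+2.
P(M+2) = C(4,1) × 0.73325^3 × 0.26675^1 = 4 × 0.39423594 × 0.26675 = 0.420650 (base)
P(M+4) = C(4,2) × 0.73325^2 × 0.26675^2 = 6 × 0.53765556 × 0.07115556 = 0.229543
Relative intensity = 0.229543 / 0.420650 × 100 = 54.57

54.57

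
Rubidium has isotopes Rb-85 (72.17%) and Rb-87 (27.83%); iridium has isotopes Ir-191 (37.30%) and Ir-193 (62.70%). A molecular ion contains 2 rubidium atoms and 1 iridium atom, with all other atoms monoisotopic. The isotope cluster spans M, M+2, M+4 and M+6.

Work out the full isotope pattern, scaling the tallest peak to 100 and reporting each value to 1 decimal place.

Rubidium pattern (n=2): 0.52085089 : 0.40169822 : 0.07745089
Iridium pattern (n=1): 0.3730 : 0.6270
Convolve the two distributions (both contribute in 2-u steps):
  M: 0.52085089×0.3730 = 0.194277
  M+2: 0.52085089×0.6270 + 0.40169822×0.3730 = 0.476407
  M+4: 0.40169822×0.6270 + 0.07745089×0.3730 = 0.280754
  M+6: 0.07745089×0.6270 = 0.048562
Scale to base peak (0.476407) = 100: 40.8 : 100.0 : 58.9 : 10.2

40.8 : 100.0 : 58.9 : 10.2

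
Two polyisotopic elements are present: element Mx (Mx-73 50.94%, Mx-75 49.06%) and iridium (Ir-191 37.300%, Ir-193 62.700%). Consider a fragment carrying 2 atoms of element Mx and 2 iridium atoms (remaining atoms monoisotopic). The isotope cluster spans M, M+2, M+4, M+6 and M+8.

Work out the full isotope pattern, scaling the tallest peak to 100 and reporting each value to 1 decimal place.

Element Mx pattern (n=2): 0.25948836 : 0.49982328 : 0.24068836
Iridium pattern (n=2): 0.139129 : 0.467742 : 0.393129
Convolve the two distributions (both contribute in 2-u steps):
  M: 0.25948836×0.139129 = 0.036102
  M+2: 0.25948836×0.467742 + 0.49982328×0.139129 = 0.190914
  M+4: 0.25948836×0.393129 + 0.49982328×0.467742 + 0.24068836×0.139129 = 0.369287
  M+6: 0.49982328×0.393129 + 0.24068836×0.467742 = 0.309075
  M+8: 0.24068836×0.393129 = 0.094622
Scale to base peak (0.369287) = 100: 9.8 : 51.7 : 100.0 : 83.7 : 25.6

9.8 : 51.7 : 100.0 : 83.7 : 25.6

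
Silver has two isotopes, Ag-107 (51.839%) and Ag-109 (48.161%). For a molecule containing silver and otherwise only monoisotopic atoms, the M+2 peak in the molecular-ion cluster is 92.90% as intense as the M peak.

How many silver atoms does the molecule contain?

For n independent Ag atoms, I(M+2)/I(M) = n · (abundance Ag-109) / (abundance Ag-107) = n · 0.48161/0.51839.
n = 0.9290 × 0.51839/0.48161 = 1.00 ≈ 1

1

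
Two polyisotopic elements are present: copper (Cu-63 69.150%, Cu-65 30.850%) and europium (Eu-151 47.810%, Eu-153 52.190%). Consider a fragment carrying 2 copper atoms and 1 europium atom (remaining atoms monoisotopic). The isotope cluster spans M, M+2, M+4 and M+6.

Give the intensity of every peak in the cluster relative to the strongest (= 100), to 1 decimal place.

Copper pattern (n=2): 0.47817225 : 0.4266555 : 0.09517225
Europium pattern (n=1): 0.4781 : 0.5219
Convolve the two distributions (both contribute in 2-u steps):
  M: 0.47817225×0.4781 = 0.228614
  M+2: 0.47817225×0.5219 + 0.4266555×0.4781 = 0.453542
  M+4: 0.4266555×0.5219 + 0.09517225×0.4781 = 0.268173
  M+6: 0.09517225×0.5219 = 0.049670
Scale to base peak (0.453542) = 100: 50.4 : 100.0 : 59.1 : 11.0

50.4 : 100.0 : 59.1 : 11.0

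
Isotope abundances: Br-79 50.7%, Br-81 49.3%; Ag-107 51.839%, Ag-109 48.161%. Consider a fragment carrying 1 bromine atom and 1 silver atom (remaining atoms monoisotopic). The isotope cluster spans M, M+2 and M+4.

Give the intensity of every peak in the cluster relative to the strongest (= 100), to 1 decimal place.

52.6 : 100.0 : 47.5

Bromine pattern (n=1): 0.5070 : 0.4930
Silver pattern (n=1): 0.51839 : 0.48161
Convolve the two distributions (both contribute in 2-u steps):
  M: 0.5070×0.51839 = 0.262824
  M+2: 0.5070×0.48161 + 0.4930×0.51839 = 0.499743
  M+4: 0.4930×0.48161 = 0.237434
Scale to base peak (0.499743) = 100: 52.6 : 100.0 : 47.5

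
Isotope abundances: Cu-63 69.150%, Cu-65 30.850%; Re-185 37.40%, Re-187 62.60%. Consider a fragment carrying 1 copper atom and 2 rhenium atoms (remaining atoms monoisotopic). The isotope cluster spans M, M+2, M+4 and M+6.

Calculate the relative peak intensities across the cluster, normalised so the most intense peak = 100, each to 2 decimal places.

Copper pattern (n=1): 0.6915 : 0.3085
Rhenium pattern (n=2): 0.139876 : 0.468248 : 0.391876
Convolve the two distributions (both contribute in 2-u steps):
  M: 0.6915×0.139876 = 0.096724
  M+2: 0.6915×0.468248 + 0.3085×0.139876 = 0.366945
  M+4: 0.6915×0.391876 + 0.3085×0.468248 = 0.415437
  M+6: 0.3085×0.391876 = 0.120894
Scale to base peak (0.415437) = 100: 23.28 : 88.33 : 100.00 : 29.10

23.28 : 88.33 : 100.00 : 29.10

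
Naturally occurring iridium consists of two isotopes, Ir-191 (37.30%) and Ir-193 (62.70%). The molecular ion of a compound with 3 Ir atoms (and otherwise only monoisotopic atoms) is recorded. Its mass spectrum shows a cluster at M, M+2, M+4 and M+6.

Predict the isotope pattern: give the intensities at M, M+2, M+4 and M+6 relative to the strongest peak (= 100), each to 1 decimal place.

Expanding (0.3730 + 0.6270)^3:
P(M) = 0.3730^3 = 0.051895
P(M+2) = 3 × 0.3730^2 × 0.6270^1 = 0.261702
P(M+4) = 3 × 0.3730^1 × 0.6270^2 = 0.439911
P(M+6) = 0.6270^3 = 0.246492
The M+4 peak is largest (0.439911); scaling to 100 gives 11.8 : 59.5 : 100.0 : 56.0.

11.8 : 59.5 : 100.0 : 56.0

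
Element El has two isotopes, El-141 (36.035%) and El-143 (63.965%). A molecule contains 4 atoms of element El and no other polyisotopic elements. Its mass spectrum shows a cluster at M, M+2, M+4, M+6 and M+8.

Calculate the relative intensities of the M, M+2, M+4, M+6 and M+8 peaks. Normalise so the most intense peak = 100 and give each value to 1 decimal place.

The 4 El atoms are independent, so intensities follow the terms of (0.36035 + 0.63965)^4.
P(M) = 0.36035^4 = 0.016862
P(M+2) = 4 × 0.36035^3 × 0.63965^1 = 0.119723
P(M+4) = 6 × 0.36035^2 × 0.63965^2 = 0.318776
P(M+6) = 4 × 0.36035^1 × 0.63965^3 = 0.377235
P(M+8) = 0.63965^4 = 0.167405
The M+6 peak is largest (0.377235); scaling to 100 gives 4.5 : 31.7 : 84.5 : 100.0 : 44.4.

4.5 : 31.7 : 84.5 : 100.0 : 44.4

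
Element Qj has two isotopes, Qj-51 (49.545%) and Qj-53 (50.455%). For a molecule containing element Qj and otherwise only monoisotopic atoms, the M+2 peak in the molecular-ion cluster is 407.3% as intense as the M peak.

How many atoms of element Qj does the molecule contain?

4

For n independent Qj atoms, I(M+2)/I(M) = n · (abundance Qj-53) / (abundance Qj-51) = n · 0.50455/0.49545.
n = 4.073 × 0.49545/0.50455 = 4.00 ≈ 4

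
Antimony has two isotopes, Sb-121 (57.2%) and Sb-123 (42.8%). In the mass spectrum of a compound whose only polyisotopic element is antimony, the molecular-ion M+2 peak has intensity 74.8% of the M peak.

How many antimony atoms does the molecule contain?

1

With n Sb atoms, P(M+2)/P(M) = C(n,1)·p^(n−1)q / p^n = n·q/p = n · 0.428/0.572.
n = 0.748 × 0.572/0.428 = 1.00 ≈ 1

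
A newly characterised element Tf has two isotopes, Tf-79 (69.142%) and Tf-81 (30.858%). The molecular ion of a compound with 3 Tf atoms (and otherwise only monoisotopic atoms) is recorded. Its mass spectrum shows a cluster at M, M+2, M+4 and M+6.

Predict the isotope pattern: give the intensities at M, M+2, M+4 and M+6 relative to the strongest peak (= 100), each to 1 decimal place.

Each Tf atom is independently Tf-79 (p = 0.69142) or Tf-81 (q = 0.30858); the cluster is the binomial expansion (p + q)^3.
P(M) = 0.69142^3 = 0.330541
P(M+2) = 3 × 0.69142^2 × 0.30858^1 = 0.442561
P(M+4) = 3 × 0.69142^1 × 0.30858^2 = 0.197514
P(M+6) = 0.30858^3 = 0.029383
The M+2 peak is largest (0.442561); scaling to 100 gives 74.7 : 100.0 : 44.6 : 6.6.

74.7 : 100.0 : 44.6 : 6.6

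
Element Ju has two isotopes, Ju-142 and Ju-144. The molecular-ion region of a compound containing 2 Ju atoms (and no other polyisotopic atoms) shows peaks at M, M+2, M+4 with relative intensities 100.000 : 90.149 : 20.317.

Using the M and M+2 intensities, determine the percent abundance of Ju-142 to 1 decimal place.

Let p = fractional abundance of Ju-142. I(M+2)/I(M) = [C(2,1)·p^1·(1−p)] / p^2 = 2·(1−p)/p = 90.149/100.000 = 0.9015
(1−p)/p = 0.9015/2 = 0.4507  ⇒  p = 1/(1 + 0.4507) = 0.6893
Ju-142: 68.9%, Ju-144: 31.1%.

68.9%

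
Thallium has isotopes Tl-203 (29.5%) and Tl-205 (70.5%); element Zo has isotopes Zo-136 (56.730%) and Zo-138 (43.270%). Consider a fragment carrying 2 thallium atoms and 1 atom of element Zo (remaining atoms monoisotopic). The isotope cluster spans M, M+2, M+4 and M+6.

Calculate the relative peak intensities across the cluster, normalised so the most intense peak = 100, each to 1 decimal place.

Thallium pattern (n=2): 0.087025 : 0.41595 : 0.497025
Element Zo pattern (n=1): 0.5673 : 0.4327
Convolve the two distributions (both contribute in 2-u steps):
  M: 0.087025×0.5673 = 0.049369
  M+2: 0.087025×0.4327 + 0.41595×0.5673 = 0.273624
  M+4: 0.41595×0.4327 + 0.497025×0.5673 = 0.461944
  M+6: 0.497025×0.4327 = 0.215063
Scale to base peak (0.461944) = 100: 10.7 : 59.2 : 100.0 : 46.6

10.7 : 59.2 : 100.0 : 46.6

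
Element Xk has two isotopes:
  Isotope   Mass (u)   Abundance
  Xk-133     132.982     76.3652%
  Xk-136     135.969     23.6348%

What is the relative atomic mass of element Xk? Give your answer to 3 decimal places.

133.688 u

The abundance-weighted mean is 0.763652 × 132.982 + 0.236348 × 135.969
= 101.5520 + 32.1360 = 133.6880 u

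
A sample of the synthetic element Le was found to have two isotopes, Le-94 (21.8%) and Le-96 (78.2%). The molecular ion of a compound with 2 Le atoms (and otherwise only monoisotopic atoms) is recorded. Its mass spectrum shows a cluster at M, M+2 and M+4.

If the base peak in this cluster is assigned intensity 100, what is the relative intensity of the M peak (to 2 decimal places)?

7.77

(0.218 + 0.782)^2 gives M 0.0475, M+2 0.3410, M+4 0.6115; the largest is M+4.
P(M+4) = C(2,2) × 0.218^0 × 0.782^2 = 1 × 1.0000 × 0.611524 = 0.611524 (base)
P(M) = C(2,0) × 0.218^2 × 0.782^0 = 1 × 0.047524 × 1.0000 = 0.047524
Relative intensity = 0.047524 / 0.611524 × 100 = 7.77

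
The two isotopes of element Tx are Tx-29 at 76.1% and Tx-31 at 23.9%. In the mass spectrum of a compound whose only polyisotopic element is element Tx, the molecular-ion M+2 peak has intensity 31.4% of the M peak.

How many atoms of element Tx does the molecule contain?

1

For n independent Tx atoms, I(M+2)/I(M) = n · (abundance Tx-31) / (abundance Tx-29) = n · 0.239/0.761.
n = 0.314 × 0.761/0.239 = 1.00 ≈ 1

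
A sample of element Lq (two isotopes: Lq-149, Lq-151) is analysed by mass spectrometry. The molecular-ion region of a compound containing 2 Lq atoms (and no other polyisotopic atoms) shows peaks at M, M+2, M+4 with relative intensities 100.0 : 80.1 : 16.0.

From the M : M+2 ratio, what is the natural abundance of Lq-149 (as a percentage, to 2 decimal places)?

Write p for the Lq-149 fraction. I(M+2)/I(M) = [C(2,1)·p^1·(1−p)] / p^2 = 2·(1−p)/p = 80.1/100.0 = 0.8010
(1−p)/p = 0.8010/2 = 0.4005  ⇒  p = 1/(1 + 0.4005) = 0.7140
Lq-149: 71.40%, Lq-151: 28.60%.

71.40%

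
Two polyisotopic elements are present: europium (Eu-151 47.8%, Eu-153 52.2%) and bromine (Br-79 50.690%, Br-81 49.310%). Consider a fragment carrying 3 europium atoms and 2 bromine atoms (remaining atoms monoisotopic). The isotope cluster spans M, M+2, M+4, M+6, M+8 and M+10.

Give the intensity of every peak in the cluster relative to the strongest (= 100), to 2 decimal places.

8.80 : 45.95 : 95.91 : 100.00 : 52.09 : 10.85

Europium pattern (n=3): 0.10921535 : 0.35780594 : 0.39074206 : 0.14223665
Bromine pattern (n=2): 0.25694761 : 0.49990478 : 0.24314761
Convolve the two distributions (both contribute in 2-u steps):
  M: 0.10921535×0.25694761 = 0.028063
  M+2: 0.10921535×0.49990478 + 0.35780594×0.25694761 = 0.146535
  M+4: 0.10921535×0.24314761 + 0.35780594×0.49990478 + 0.39074206×0.25694761 = 0.305825
  M+6: 0.35780594×0.24314761 + 0.39074206×0.49990478 + 0.14223665×0.25694761 = 0.318881
  M+8: 0.39074206×0.24314761 + 0.14223665×0.49990478 = 0.166113
  M+10: 0.14223665×0.24314761 = 0.034585
Scale to base peak (0.318881) = 100: 8.80 : 45.95 : 95.91 : 100.00 : 52.09 : 10.85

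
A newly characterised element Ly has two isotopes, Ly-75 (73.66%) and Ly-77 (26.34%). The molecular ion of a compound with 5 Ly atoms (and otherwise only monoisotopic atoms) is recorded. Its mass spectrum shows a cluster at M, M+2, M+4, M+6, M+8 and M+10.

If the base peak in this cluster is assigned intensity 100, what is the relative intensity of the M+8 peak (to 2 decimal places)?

4.57

Term probabilities: M 0.2168, M+2 0.3877, M+4 0.2773, M+6 0.0992, M+8 0.0177, M+10 0.0013. Base peak = M+2.
P(M+2) = C(5,1) × 0.7366^4 × 0.2634^1 = 5 × 0.29439258 × 0.2634 = 0.387715 (base)
P(M+8) = C(5,4) × 0.7366^1 × 0.2634^4 = 5 × 0.7366 × 0.00481352 = 0.017728
Relative intensity = 0.017728 / 0.387715 × 100 = 4.57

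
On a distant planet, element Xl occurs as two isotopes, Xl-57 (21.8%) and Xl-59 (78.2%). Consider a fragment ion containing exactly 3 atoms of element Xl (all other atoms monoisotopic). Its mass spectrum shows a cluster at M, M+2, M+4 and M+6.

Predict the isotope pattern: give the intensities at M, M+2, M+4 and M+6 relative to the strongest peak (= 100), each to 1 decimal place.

Each Xl atom is independently Xl-57 (p = 0.218) or Xl-59 (q = 0.782); the cluster is the binomial expansion (p + q)^3.
P(M) = 0.218^3 = 0.010360
P(M+2) = 3 × 0.218^2 × 0.782^1 = 0.111491
P(M+4) = 3 × 0.218^1 × 0.782^2 = 0.399937
P(M+6) = 0.782^3 = 0.478212
The M+6 peak is largest (0.478212); scaling to 100 gives 2.2 : 23.3 : 83.6 : 100.0.

2.2 : 23.3 : 83.6 : 100.0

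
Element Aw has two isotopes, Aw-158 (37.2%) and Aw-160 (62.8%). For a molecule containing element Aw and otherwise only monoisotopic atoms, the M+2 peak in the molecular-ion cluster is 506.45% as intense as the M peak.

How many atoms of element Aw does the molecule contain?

3

For n independent Aw atoms, I(M+2)/I(M) = n · (abundance Aw-160) / (abundance Aw-158) = n · 0.628/0.372.
n = 5.0645 × 0.372/0.628 = 3.00 ≈ 3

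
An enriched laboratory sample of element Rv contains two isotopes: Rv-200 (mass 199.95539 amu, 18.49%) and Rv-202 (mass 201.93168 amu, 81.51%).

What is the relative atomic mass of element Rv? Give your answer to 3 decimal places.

201.566 amu

Weight each isotope mass by its fractional abundance: 0.1849 × 199.95539 + 0.8151 × 201.93168
= 36.971752 + 164.594512 = 201.566264 amu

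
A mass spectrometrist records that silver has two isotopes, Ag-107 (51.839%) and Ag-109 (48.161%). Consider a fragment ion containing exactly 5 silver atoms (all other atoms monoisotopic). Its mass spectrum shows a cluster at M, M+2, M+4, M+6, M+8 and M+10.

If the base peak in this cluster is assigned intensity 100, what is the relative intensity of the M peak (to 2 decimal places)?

Binomial terms of (0.51839 + 0.48161)^5: M 0.0374, M+2 0.1739, M+4 0.3231, M+6 0.3002, M+8 0.1394, M+10 0.0259 → M+4 is the base peak.
P(M+4) = C(5,2) × 0.51839^3 × 0.48161^2 = 10 × 0.13930601 × 0.23194819 = 0.323118 (base)
P(M) = C(5,0) × 0.51839^5 × 0.48161^0 = 1 × 0.03743545 × 1.0000 = 0.037435
Relative intensity = 0.037435 / 0.323118 × 100 = 11.59

11.59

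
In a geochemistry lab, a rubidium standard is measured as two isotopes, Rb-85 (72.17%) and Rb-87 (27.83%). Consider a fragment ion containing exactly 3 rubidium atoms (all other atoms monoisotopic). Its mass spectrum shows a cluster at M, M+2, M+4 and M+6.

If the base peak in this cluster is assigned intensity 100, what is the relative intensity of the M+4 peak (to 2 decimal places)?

38.56

Binomial terms of (0.7217 + 0.2783)^3: M 0.3759, M+2 0.4349, M+4 0.1677, M+6 0.0216 → M+2 is the base peak.
P(M+2) = C(3,1) × 0.7217^2 × 0.2783^1 = 3 × 0.52085089 × 0.2783 = 0.434858 (base)
P(M+4) = C(3,2) × 0.7217^1 × 0.2783^2 = 3 × 0.7217 × 0.07745089 = 0.167689
Relative intensity = 0.167689 / 0.434858 × 100 = 38.56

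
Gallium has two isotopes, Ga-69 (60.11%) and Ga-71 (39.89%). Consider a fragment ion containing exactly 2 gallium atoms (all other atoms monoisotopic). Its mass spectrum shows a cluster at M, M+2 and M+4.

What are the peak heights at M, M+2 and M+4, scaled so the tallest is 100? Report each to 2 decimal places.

Each Ga atom is independently Ga-69 (p = 0.6011) or Ga-71 (q = 0.3989); the cluster is the binomial expansion (p + q)^2.
P(M) = 0.6011^2 = 0.361321
P(M+2) = 2 × 0.6011^1 × 0.3989^1 = 0.479558
P(M+4) = 0.3989^2 = 0.159121
The M+2 peak is largest (0.479558); scaling to 100 gives 75.34 : 100.00 : 33.18.

75.34 : 100.00 : 33.18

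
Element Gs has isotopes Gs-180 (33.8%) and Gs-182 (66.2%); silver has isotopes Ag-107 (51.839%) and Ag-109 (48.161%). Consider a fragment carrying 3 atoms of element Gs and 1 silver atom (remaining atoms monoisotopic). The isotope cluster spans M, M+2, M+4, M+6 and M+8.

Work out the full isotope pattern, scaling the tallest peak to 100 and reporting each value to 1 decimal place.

5.5 : 37.4 : 93.2 : 100.0 : 38.3

Element Gs pattern (n=3): 0.03861447 : 0.22688858 : 0.44437942 : 0.29011753
Silver pattern (n=1): 0.51839 : 0.48161
Convolve the two distributions (both contribute in 2-u steps):
  M: 0.03861447×0.51839 = 0.020017
  M+2: 0.03861447×0.48161 + 0.22688858×0.51839 = 0.136214
  M+4: 0.22688858×0.48161 + 0.44437942×0.51839 = 0.339634
  M+6: 0.44437942×0.48161 + 0.29011753×0.51839 = 0.364412
  M+8: 0.29011753×0.48161 = 0.139724
Scale to base peak (0.364412) = 100: 5.5 : 37.4 : 93.2 : 100.0 : 38.3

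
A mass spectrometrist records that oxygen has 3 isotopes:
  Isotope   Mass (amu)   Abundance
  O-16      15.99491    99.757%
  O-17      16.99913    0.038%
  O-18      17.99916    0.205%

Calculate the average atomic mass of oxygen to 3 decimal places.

Average mass = Σ (abundance × isotope mass) = 0.99757 × 15.99491 + 0.00038 × 16.99913 + 0.00205 × 17.99916
= 15.956042 + 0.006460 + 0.036898 = 15.999400 amu

15.999 amu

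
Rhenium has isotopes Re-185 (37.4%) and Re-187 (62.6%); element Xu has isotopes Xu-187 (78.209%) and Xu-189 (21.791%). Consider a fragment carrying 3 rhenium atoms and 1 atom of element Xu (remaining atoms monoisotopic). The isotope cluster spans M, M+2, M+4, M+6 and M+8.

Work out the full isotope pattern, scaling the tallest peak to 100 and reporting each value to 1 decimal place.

10.2 : 54.1 : 100.0 : 71.7 : 13.3

Rhenium pattern (n=3): 0.05231362 : 0.26268713 : 0.43968487 : 0.24531438
Element Xu pattern (n=1): 0.78209 : 0.21791
Convolve the two distributions (both contribute in 2-u steps):
  M: 0.05231362×0.78209 = 0.040914
  M+2: 0.05231362×0.21791 + 0.26268713×0.78209 = 0.216845
  M+4: 0.26268713×0.21791 + 0.43968487×0.78209 = 0.401115
  M+6: 0.43968487×0.21791 + 0.24531438×0.78209 = 0.287670
  M+8: 0.24531438×0.21791 = 0.053456
Scale to base peak (0.401115) = 100: 10.2 : 54.1 : 100.0 : 71.7 : 13.3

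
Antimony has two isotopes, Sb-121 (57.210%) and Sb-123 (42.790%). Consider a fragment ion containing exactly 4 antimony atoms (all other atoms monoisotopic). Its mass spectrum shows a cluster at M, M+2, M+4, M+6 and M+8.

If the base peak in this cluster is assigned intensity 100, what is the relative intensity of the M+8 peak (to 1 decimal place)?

9.3

Term probabilities: M 0.1071, M+2 0.3205, M+4 0.3596, M+6 0.1793, M+8 0.0335. Base peak = M+4.
P(M+4) = C(4,2) × 0.57210^2 × 0.42790^2 = 6 × 0.32729841 × 0.18309841 = 0.359567 (base)
P(M+8) = C(4,4) × 0.57210^0 × 0.42790^4 = 1 × 1.0000 × 0.03352503 = 0.033525
Relative intensity = 0.033525 / 0.359567 × 100 = 9.3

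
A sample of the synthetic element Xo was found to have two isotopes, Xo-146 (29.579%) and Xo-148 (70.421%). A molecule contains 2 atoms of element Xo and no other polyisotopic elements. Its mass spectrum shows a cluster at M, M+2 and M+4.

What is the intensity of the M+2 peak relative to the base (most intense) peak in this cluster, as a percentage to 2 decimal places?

(0.29579 + 0.70421)^2 gives M 0.0875, M+2 0.4166, M+4 0.4959; the largest is M+4.
P(M+4) = C(2,2) × 0.29579^0 × 0.70421^2 = 1 × 1.0000 × 0.49591172 = 0.495912 (base)
P(M+2) = C(2,1) × 0.29579^1 × 0.70421^1 = 2 × 0.29579 × 0.70421 = 0.416597
Relative intensity = 0.416597 / 0.495912 × 100 = 84.01

84.01%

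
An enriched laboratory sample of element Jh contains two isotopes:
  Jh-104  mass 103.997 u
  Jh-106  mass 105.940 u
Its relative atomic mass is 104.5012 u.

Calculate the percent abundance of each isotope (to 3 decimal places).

Writing the weighted mean with unknown fraction x of Jh-104:
103.997·x + 105.940·(1 − x) = 104.5012
(103.997 − 105.940)·x = 104.5012 − 105.940
x = -1.4388 / -1.943 = 0.74050 → 74.050% Jh-104, 25.950% Jh-106.

Jh-104: 74.050%, Jh-106: 25.950%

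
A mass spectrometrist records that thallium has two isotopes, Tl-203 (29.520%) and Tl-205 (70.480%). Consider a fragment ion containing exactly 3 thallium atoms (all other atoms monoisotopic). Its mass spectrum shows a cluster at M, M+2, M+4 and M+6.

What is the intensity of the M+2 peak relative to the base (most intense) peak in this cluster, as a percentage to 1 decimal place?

41.9%

(0.29520 + 0.70480)^3 gives M 0.0257, M+2 0.1843, M+4 0.4399, M+6 0.3501; the largest is M+4.
P(M+4) = C(3,2) × 0.29520^1 × 0.70480^2 = 3 × 0.2952 × 0.49674304 = 0.439916 (base)
P(M+2) = C(3,1) × 0.29520^2 × 0.70480^1 = 3 × 0.08714304 × 0.7048 = 0.184255
Relative intensity = 0.184255 / 0.439916 × 100 = 41.9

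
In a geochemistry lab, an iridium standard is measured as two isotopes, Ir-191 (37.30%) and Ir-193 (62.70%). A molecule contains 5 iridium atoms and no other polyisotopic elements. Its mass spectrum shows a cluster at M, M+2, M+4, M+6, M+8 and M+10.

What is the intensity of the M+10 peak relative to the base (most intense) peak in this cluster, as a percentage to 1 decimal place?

Binomial terms of (0.3730 + 0.6270)^5: M 0.0072, M+2 0.0607, M+4 0.2040, M+6 0.3429, M+8 0.2882, M+10 0.0969 → M+6 is the base peak.
P(M+6) = C(5,3) × 0.3730^2 × 0.6270^3 = 10 × 0.139129 × 0.24649188 = 0.342942 (base)
P(M+10) = C(5,5) × 0.3730^0 × 0.6270^5 = 1 × 1.0000 × 0.09690311 = 0.096903
Relative intensity = 0.096903 / 0.342942 × 100 = 28.3

28.3%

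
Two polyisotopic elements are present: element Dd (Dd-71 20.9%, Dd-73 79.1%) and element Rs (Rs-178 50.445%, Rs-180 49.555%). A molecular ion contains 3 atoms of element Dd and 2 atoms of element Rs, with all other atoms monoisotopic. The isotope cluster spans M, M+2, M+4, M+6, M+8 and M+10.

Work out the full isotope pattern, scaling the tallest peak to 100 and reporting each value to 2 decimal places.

0.67 : 8.90 : 44.28 : 100.00 : 98.92 : 34.97

Element Dd pattern (n=3): 0.00912933 : 0.10365501 : 0.39230199 : 0.49491367
Element Rs pattern (n=2): 0.2544698 : 0.4999604 : 0.2455698
Convolve the two distributions (both contribute in 2-u steps):
  M: 0.00912933×0.2544698 = 0.002323
  M+2: 0.00912933×0.4999604 + 0.10365501×0.2544698 = 0.030941
  M+4: 0.00912933×0.2455698 + 0.10365501×0.4999604 + 0.39230199×0.2544698 = 0.153894
  M+6: 0.10365501×0.2455698 + 0.39230199×0.4999604 + 0.49491367×0.2544698 = 0.347531
  M+8: 0.39230199×0.2455698 + 0.49491367×0.4999604 = 0.343775
  M+10: 0.49491367×0.2455698 = 0.121536
Scale to base peak (0.347531) = 100: 0.67 : 8.90 : 44.28 : 100.00 : 98.92 : 34.97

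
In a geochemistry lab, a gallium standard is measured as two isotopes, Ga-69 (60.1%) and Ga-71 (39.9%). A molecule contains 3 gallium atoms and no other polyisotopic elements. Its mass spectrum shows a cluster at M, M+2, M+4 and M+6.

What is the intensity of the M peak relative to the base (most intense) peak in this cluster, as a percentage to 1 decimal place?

50.2%

Binomial terms of (0.601 + 0.399)^3: M 0.2171, M+2 0.4324, M+4 0.2870, M+6 0.0635 → M+2 is the base peak.
P(M+2) = C(3,1) × 0.601^2 × 0.399^1 = 3 × 0.361201 × 0.3990 = 0.432358 (base)
P(M) = C(3,0) × 0.601^3 × 0.399^0 = 1 × 0.2170818 × 1.0000 = 0.217082
Relative intensity = 0.217082 / 0.432358 × 100 = 50.2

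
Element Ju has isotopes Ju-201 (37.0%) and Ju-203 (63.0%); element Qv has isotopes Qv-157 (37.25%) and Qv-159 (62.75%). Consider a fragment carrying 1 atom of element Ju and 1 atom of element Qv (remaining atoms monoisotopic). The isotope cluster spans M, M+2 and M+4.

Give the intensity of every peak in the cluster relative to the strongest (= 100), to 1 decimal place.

29.5 : 100.0 : 84.7

Element Ju pattern (n=1): 0.3700 : 0.6300
Element Qv pattern (n=1): 0.3725 : 0.6275
Convolve the two distributions (both contribute in 2-u steps):
  M: 0.3700×0.3725 = 0.137825
  M+2: 0.3700×0.6275 + 0.6300×0.3725 = 0.466850
  M+4: 0.6300×0.6275 = 0.395325
Scale to base peak (0.466850) = 100: 29.5 : 100.0 : 84.7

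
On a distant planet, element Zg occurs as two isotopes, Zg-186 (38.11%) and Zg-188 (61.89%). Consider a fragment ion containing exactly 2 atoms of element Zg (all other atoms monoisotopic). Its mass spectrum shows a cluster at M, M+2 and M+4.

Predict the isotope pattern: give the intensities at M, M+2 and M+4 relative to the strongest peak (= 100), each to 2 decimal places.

30.79 : 100.00 : 81.20

The 2 Zg atoms are independent, so intensities follow the terms of (0.3811 + 0.6189)^2.
P(M) = 0.3811^2 = 0.145237
P(M+2) = 2 × 0.3811^1 × 0.6189^1 = 0.471726
P(M+4) = 0.6189^2 = 0.383037
The M+2 peak is largest (0.471726); scaling to 100 gives 30.79 : 100.00 : 81.20.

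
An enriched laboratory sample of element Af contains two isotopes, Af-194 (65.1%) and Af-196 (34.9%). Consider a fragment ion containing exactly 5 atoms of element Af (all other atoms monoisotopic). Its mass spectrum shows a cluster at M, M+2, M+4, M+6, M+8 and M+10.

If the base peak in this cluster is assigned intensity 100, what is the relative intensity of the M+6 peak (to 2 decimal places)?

Binomial terms of (0.651 + 0.349)^5: M 0.1169, M+2 0.3134, M+4 0.3360, M+6 0.1802, M+8 0.0483, M+10 0.0052 → M+4 is the base peak.
P(M+4) = C(5,2) × 0.651^3 × 0.349^2 = 10 × 0.27589445 × 0.121801 = 0.336042 (base)
P(M+6) = C(5,3) × 0.651^2 × 0.349^3 = 10 × 0.423801 × 0.04250855 = 0.180152
Relative intensity = 0.180152 / 0.336042 × 100 = 53.61

53.61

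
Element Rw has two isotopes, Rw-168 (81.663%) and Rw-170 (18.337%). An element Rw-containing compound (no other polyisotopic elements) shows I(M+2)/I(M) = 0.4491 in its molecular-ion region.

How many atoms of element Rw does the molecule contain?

With n Rw atoms, P(M+2)/P(M) = C(n,1)·p^(n−1)q / p^n = n·q/p = n · 0.18337/0.81663.
n = 0.4491 × 0.81663/0.18337 = 2.00 ≈ 2

2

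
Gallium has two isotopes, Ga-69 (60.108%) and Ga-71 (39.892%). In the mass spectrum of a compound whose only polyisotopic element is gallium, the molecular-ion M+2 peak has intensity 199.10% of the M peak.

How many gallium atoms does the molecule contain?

3

The M+2/M ratio from n Ga atoms is n · q/p = n · 0.39892/0.60108.
n = 1.9910 × 0.60108/0.39892 = 3.00 ≈ 3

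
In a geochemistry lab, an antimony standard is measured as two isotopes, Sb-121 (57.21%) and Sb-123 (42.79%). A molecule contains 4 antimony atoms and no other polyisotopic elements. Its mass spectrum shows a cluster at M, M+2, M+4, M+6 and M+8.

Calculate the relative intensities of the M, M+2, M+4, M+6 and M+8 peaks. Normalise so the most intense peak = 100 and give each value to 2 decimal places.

29.79 : 89.13 : 100.00 : 49.86 : 9.32

Each Sb atom is independently Sb-121 (p = 0.5721) or Sb-123 (q = 0.4279); the cluster is the binomial expansion (p + q)^4.
P(M) = 0.5721^4 = 0.107124
P(M+2) = 4 × 0.5721^3 × 0.4279^1 = 0.320493
P(M+4) = 6 × 0.5721^2 × 0.4279^2 = 0.359567
P(M+6) = 4 × 0.5721^1 × 0.4279^3 = 0.179291
P(M+8) = 0.4279^4 = 0.033525
The M+4 peak is largest (0.359567); scaling to 100 gives 29.79 : 89.13 : 100.00 : 49.86 : 9.32.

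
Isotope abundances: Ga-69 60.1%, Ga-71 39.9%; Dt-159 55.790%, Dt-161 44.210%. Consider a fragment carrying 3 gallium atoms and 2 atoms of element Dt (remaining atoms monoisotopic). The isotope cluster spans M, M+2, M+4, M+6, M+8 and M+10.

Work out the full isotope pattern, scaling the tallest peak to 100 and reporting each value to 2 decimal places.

19.58 : 70.04 : 100.00 : 71.26 : 25.34 : 3.60

Gallium pattern (n=3): 0.2170818 : 0.4323576 : 0.2870394 : 0.0635212
Element Dt pattern (n=2): 0.31125241 : 0.49329518 : 0.19545241
Convolve the two distributions (both contribute in 2-u steps):
  M: 0.2170818×0.31125241 = 0.067567
  M+2: 0.2170818×0.49329518 + 0.4323576×0.31125241 = 0.241658
  M+4: 0.2170818×0.19545241 + 0.4323576×0.49329518 + 0.2870394×0.31125241 = 0.345051
  M+6: 0.4323576×0.19545241 + 0.2870394×0.49329518 + 0.0635212×0.31125241 = 0.245872
  M+8: 0.2870394×0.19545241 + 0.0635212×0.49329518 = 0.087437
  M+10: 0.0635212×0.19545241 = 0.012415
Scale to base peak (0.345051) = 100: 19.58 : 70.04 : 100.00 : 71.26 : 25.34 : 3.60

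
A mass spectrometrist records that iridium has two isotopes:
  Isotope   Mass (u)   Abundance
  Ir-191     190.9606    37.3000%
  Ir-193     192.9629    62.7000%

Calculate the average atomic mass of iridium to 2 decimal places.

Ar = Σ fᵢ·mᵢ = 0.373000 × 190.9606 + 0.627000 × 192.9629
= 71.22830 + 120.98774 = 192.21604 u

192.22 u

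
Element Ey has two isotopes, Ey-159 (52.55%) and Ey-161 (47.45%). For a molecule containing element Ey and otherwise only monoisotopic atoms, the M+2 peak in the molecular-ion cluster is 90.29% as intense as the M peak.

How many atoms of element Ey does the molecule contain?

1

The M+2/M ratio from n Ey atoms is n · q/p = n · 0.4745/0.5255.
n = 0.9029 × 0.5255/0.4745 = 1.00 ≈ 1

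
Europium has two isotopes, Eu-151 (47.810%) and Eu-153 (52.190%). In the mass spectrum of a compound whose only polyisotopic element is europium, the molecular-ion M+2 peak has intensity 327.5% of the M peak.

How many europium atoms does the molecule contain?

The M+2/M ratio from n Eu atoms is n · q/p = n · 0.52190/0.47810.
n = 3.275 × 0.47810/0.52190 = 3.00 ≈ 3

3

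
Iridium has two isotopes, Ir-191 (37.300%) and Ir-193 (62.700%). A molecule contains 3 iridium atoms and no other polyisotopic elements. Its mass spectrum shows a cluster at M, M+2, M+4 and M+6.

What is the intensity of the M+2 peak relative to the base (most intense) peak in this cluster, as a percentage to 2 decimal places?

Term probabilities: M 0.0519, M+2 0.2617, M+4 0.4399, M+6 0.2465. Base peak = M+4.
P(M+4) = C(3,2) × 0.37300^1 × 0.62700^2 = 3 × 0.3730 × 0.393129 = 0.439911 (base)
P(M+2) = C(3,1) × 0.37300^2 × 0.62700^1 = 3 × 0.139129 × 0.6270 = 0.261702
Relative intensity = 0.261702 / 0.439911 × 100 = 59.49

59.49%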